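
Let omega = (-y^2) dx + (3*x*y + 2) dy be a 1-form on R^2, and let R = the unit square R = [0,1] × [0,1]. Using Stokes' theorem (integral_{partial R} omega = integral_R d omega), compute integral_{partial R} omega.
integral_(partial R) omega = 5/2

Stokes: integral_partial_R omega = integral_R d omega with d omega = (∂Q/∂x - ∂P/∂y) dx ∧ dy.
  ∂Q/∂x = 3*y
  ∂P/∂y = -2*y
  integrand = ∂Q/∂x - ∂P/∂y = 5*y.
Integrating over R: integral_0^1 integral_0^1 (5*y) dx dy = 5/2.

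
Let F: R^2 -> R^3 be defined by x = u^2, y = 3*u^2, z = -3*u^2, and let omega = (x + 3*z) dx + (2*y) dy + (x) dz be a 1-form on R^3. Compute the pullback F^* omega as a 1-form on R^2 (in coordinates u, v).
F^* omega = (14*u^3) du

Using F^*(f dg) = (f ∘ F) d(g ∘ F), substitute each coordinate x_i by F_i(u, v) in f_i, and replace dx_i by d F_i = (∂F_i/∂u) du + (∂F_i/∂v) dv.
  For the x component: f_1(F) = -8*u^2; d F_1 = (2*u) du + (0) dv
  For the y component: f_2(F) = 6*u^2; d F_2 = (6*u) du + (0) dv
  For the z component: f_3(F) = u^2; d F_3 = (-6*u) du + (0) dv
Combining and collecting du, dv coefficients:
  coeff of du: 14*u^3
  coeff of dv: 0
F^* omega = (14*u^3) du.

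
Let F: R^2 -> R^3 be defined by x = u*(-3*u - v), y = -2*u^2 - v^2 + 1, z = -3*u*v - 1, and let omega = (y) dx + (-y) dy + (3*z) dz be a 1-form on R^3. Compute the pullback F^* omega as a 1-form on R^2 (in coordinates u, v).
F^* omega = (4*u^3 + 2*u^2*v + 29*u*v^2 - 2*u + v^3 + 8*v) du + (2*u^3 + 23*u^2*v + u*v^2 + 8*u - 2*v^3 + 2*v) dv

Using F^*(f dg) = (f ∘ F) d(g ∘ F), substitute each coordinate x_i by F_i(u, v) in f_i, and replace dx_i by d F_i = (∂F_i/∂u) du + (∂F_i/∂v) dv.
  For the x component: f_1(F) = -2*u^2 - v^2 + 1; d F_1 = (-6*u - v) du + (-u) dv
  For the y component: f_2(F) = 2*u^2 + v^2 - 1; d F_2 = (-4*u) du + (-2*v) dv
  For the z component: f_3(F) = -9*u*v - 3; d F_3 = (-3*v) du + (-3*u) dv
Combining and collecting du, dv coefficients:
  coeff of du: 4*u^3 + 2*u^2*v + 29*u*v^2 - 2*u + v^3 + 8*v
  coeff of dv: 2*u^3 + 23*u^2*v + u*v^2 + 8*u - 2*v^3 + 2*v
F^* omega = (4*u^3 + 2*u^2*v + 29*u*v^2 - 2*u + v^3 + 8*v) du + (2*u^3 + 23*u^2*v + u*v^2 + 8*u - 2*v^3 + 2*v) dv.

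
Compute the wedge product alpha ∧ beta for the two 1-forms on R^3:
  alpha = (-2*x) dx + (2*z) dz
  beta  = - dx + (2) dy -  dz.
alpha ∧ beta = (-4*x) dx ∧ dy + (2*x + 2*z) dx ∧ dz + (-4*z) dy ∧ dz

Distribute the wedge, using dx_i ∧ dx_j = -dx_j ∧ dx_i and dx_i ∧ dx_i = 0. For each pair (i, j) with i < j, the coefficient of dx_i ∧ dx_j in alpha ∧ beta is (alpha_i * beta_j - alpha_j * beta_i). Collecting: alpha ∧ beta = (-4*x) dx ∧ dy + (2*x + 2*z) dx ∧ dz + (-4*z) dy ∧ dz.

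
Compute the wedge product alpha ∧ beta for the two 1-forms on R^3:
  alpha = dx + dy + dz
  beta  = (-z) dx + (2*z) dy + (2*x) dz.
alpha ∧ beta = (3*z) dx ∧ dy + (2*x + z) dx ∧ dz + (2*x - 2*z) dy ∧ dz

Distribute the wedge, using dx_i ∧ dx_j = -dx_j ∧ dx_i and dx_i ∧ dx_i = 0. For each pair (i, j) with i < j, the coefficient of dx_i ∧ dx_j in alpha ∧ beta is (alpha_i * beta_j - alpha_j * beta_i). Collecting: alpha ∧ beta = (3*z) dx ∧ dy + (2*x + z) dx ∧ dz + (2*x - 2*z) dy ∧ dz.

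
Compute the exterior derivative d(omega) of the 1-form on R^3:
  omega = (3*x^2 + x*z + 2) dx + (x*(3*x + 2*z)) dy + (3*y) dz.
d(omega) = (6*x + 2*z) dx ∧ dy + (-x) dx ∧ dz + (3 - 2*x) dy ∧ dz

For a 1-form omega = sum_i f_i dx_i, the exterior derivative is
  d(omega) = sum_{i < j} (∂f_j/∂x_i - ∂f_i/∂x_j) dx_i ∧ dx_j.
  coefficient of dx ∧ dy: ∂f_2/∂x - ∂f_1/∂y = ∂(x*(3*x + 2*z))/∂x - ∂(3*x^2 + x*z + 2)/∂y = 6*x + 2*z
  coefficient of dx ∧ dz: ∂f_3/∂x - ∂f_1/∂z = ∂(3*y)/∂x - ∂(3*x^2 + x*z + 2)/∂z = -x
  coefficient of dy ∧ dz: ∂f_3/∂y - ∂f_2/∂z = ∂(3*y)/∂y - ∂(x*(3*x + 2*z))/∂z = 3 - 2*x
Assembling: d(omega) = (6*x + 2*z) dx ∧ dy + (-x) dx ∧ dz + (3 - 2*x) dy ∧ dz.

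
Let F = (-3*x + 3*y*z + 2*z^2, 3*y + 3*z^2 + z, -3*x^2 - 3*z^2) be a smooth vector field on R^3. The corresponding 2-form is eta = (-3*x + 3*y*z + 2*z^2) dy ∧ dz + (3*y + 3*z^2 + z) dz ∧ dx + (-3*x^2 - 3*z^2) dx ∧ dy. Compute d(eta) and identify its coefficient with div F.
d(eta) = (-6*z) dx ∧ dy ∧ dz; div F = -6*z

For a 2-form in R^3 of the form above, applying d gives a 3-form with coefficient ∂P/∂x + ∂Q/∂y + ∂R/∂z:
  ∂P/∂x = -3
  ∂Q/∂y = 3
  ∂R/∂z = -6*z
Sum = -6*z, which is exactly div F.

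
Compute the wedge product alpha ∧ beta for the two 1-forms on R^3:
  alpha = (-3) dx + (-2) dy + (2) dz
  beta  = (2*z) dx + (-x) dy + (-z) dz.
alpha ∧ beta = (3*x + 4*z) dx ∧ dy + (-z) dx ∧ dz + (2*x + 2*z) dy ∧ dz

Distribute the wedge, using dx_i ∧ dx_j = -dx_j ∧ dx_i and dx_i ∧ dx_i = 0. For each pair (i, j) with i < j, the coefficient of dx_i ∧ dx_j in alpha ∧ beta is (alpha_i * beta_j - alpha_j * beta_i). Collecting: alpha ∧ beta = (3*x + 4*z) dx ∧ dy + (-z) dx ∧ dz + (2*x + 2*z) dy ∧ dz.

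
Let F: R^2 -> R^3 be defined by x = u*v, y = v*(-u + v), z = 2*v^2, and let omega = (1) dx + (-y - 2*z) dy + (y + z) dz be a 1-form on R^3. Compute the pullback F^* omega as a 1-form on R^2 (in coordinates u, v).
F^* omega = (v*(-u*v + 5*v^2 + 1)) du + (-u^2*v + 3*u*v^2 + u + 2*v^3) dv

Using F^*(f dg) = (f ∘ F) d(g ∘ F), substitute each coordinate x_i by F_i(u, v) in f_i, and replace dx_i by d F_i = (∂F_i/∂u) du + (∂F_i/∂v) dv.
  For the x component: f_1(F) = 1; d F_1 = (v) du + (u) dv
  For the y component: f_2(F) = v*(u - 5*v); d F_2 = (-v) du + (-u + 2*v) dv
  For the z component: f_3(F) = v*(-u + 3*v); d F_3 = (0) du + (4*v) dv
Combining and collecting du, dv coefficients:
  coeff of du: v*(-u*v + 5*v^2 + 1)
  coeff of dv: -u^2*v + 3*u*v^2 + u + 2*v^3
F^* omega = (v*(-u*v + 5*v^2 + 1)) du + (-u^2*v + 3*u*v^2 + u + 2*v^3) dv.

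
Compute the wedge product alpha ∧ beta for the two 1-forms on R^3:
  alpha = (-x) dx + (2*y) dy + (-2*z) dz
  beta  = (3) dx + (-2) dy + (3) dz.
alpha ∧ beta = (2*x - 6*y) dx ∧ dy + (-3*x + 6*z) dx ∧ dz + (6*y - 4*z) dy ∧ dz

Distribute the wedge, using dx_i ∧ dx_j = -dx_j ∧ dx_i and dx_i ∧ dx_i = 0. For each pair (i, j) with i < j, the coefficient of dx_i ∧ dx_j in alpha ∧ beta is (alpha_i * beta_j - alpha_j * beta_i). Collecting: alpha ∧ beta = (2*x - 6*y) dx ∧ dy + (-3*x + 6*z) dx ∧ dz + (6*y - 4*z) dy ∧ dz.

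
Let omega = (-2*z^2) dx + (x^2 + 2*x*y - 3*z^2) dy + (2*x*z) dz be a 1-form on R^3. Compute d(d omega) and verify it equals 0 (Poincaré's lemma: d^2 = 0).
d(d omega) = 0

Step 1: d omega = sum_{i<j} (∂f_j/∂x_i - ∂f_i/∂x_j) dx_i ∧ dx_j:
  coeff of dx ∧ dy: 2*x + 2*y
  coeff of dx ∧ dz: 6*z
  coeff of dy ∧ dz: 6*z
Step 2: Apply d again to each 2-form coefficient. The only possible 3-form in R^3 is dx ∧ dy ∧ dz, with coefficient
  ∂(coeff of dy∧dz)/∂x - ∂(coeff of dx∧dz)/∂y + ∂(coeff of dx∧dy)/∂z
  = ∂/∂x (6*z) - ∂/∂y (6*z) + ∂/∂z (2*x + 2*y).
Each of these terms simplifies to sums of mixed partials that cancel in pairs. The result is 0 (by equality of mixed partials for smooth functions — Schwarz / Clairaut).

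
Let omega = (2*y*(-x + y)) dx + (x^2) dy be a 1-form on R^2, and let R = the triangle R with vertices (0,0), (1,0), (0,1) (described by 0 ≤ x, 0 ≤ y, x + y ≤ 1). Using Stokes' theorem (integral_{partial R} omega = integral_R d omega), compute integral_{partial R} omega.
integral_(partial R) omega = 0

Stokes: integral_partial_R omega = integral_R d omega with d omega = (∂Q/∂x - ∂P/∂y) dx ∧ dy.
  ∂Q/∂x = 2*x
  ∂P/∂y = -2*x + 4*y
  integrand = ∂Q/∂x - ∂P/∂y = 4*x - 4*y.
Integrating over R: integral_0^1 integral_0^{1-x} (4*x - 4*y) dy dx = 0.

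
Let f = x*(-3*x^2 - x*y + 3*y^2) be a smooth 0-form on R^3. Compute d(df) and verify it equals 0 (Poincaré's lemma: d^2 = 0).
d(df) = 0

Step 1: df = sum_i (∂f/∂x_i) dx_i = (-9*x^2 - 2*x*y + 3*y^2) dx + (x*(-x + 6*y)) dy + (0) dz.
Step 2: Apply d again. Using the 1-form formula, the coefficient of dx ∧ dy in d(df) is ∂^2 f/∂x ∂y - ∂^2 f/∂y ∂x = (-2*x + 6*y) - (-2*x + 6*y) = 0 (equality of mixed partials for smooth f).
Similarly for dx ∧ dz and dy ∧ dz — all coefficients vanish. So d(df) = 0.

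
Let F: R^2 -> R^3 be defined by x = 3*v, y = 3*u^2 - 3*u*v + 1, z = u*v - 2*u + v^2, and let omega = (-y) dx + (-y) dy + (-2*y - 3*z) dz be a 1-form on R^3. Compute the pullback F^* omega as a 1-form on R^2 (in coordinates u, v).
F^* omega = (-18*u^3 + 21*u^2*v + 12*u^2 - 6*u*v^2 - 18*u - 3*v^3 + 6*v^2 + v + 4) du + (3*u^3 - 18*u^2*v - 3*u^2 + 3*u*v^2 + 21*u*v + u - 6*v^3 - 4*v - 3) dv

Using F^*(f dg) = (f ∘ F) d(g ∘ F), substitute each coordinate x_i by F_i(u, v) in f_i, and replace dx_i by d F_i = (∂F_i/∂u) du + (∂F_i/∂v) dv.
  For the x component: f_1(F) = -3*u^2 + 3*u*v - 1; d F_1 = (0) du + (3) dv
  For the y component: f_2(F) = -3*u^2 + 3*u*v - 1; d F_2 = (6*u - 3*v) du + (-3*u) dv
  For the z component: f_3(F) = -6*u^2 + 3*u*v + 6*u - 3*v^2 - 2; d F_3 = (v - 2) du + (u + 2*v) dv
Combining and collecting du, dv coefficients:
  coeff of du: -18*u^3 + 21*u^2*v + 12*u^2 - 6*u*v^2 - 18*u - 3*v^3 + 6*v^2 + v + 4
  coeff of dv: 3*u^3 - 18*u^2*v - 3*u^2 + 3*u*v^2 + 21*u*v + u - 6*v^3 - 4*v - 3
F^* omega = (-18*u^3 + 21*u^2*v + 12*u^2 - 6*u*v^2 - 18*u - 3*v^3 + 6*v^2 + v + 4) du + (3*u^3 - 18*u^2*v - 3*u^2 + 3*u*v^2 + 21*u*v + u - 6*v^3 - 4*v - 3) dv.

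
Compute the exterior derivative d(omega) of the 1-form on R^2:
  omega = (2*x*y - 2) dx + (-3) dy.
d(omega) = (-2*x) dx ∧ dy

For a 1-form omega = sum_i f_i dx_i, the exterior derivative is
  d(omega) = sum_{i < j} (∂f_j/∂x_i - ∂f_i/∂x_j) dx_i ∧ dx_j.
  coefficient of dx ∧ dy: ∂f_2/∂x - ∂f_1/∂y = ∂(-3)/∂x - ∂(2*x*y - 2)/∂y = -2*x
Assembling: d(omega) = (-2*x) dx ∧ dy.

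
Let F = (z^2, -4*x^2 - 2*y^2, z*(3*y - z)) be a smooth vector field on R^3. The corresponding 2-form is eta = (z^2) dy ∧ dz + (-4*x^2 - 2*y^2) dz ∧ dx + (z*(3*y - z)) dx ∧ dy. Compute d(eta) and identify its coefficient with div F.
d(eta) = (-y - 2*z) dx ∧ dy ∧ dz; div F = -y - 2*z

For a 2-form in R^3 of the form above, applying d gives a 3-form with coefficient ∂P/∂x + ∂Q/∂y + ∂R/∂z:
  ∂P/∂x = 0
  ∂Q/∂y = -4*y
  ∂R/∂z = 3*y - 2*z
Sum = -y - 2*z, which is exactly div F.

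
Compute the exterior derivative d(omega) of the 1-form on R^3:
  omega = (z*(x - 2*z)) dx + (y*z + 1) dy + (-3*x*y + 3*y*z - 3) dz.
d(omega) = (-x - 3*y + 4*z) dx ∧ dz + (-3*x - y + 3*z) dy ∧ dz

For a 1-form omega = sum_i f_i dx_i, the exterior derivative is
  d(omega) = sum_{i < j} (∂f_j/∂x_i - ∂f_i/∂x_j) dx_i ∧ dx_j.
  coefficient of dx ∧ dz: ∂f_3/∂x - ∂f_1/∂z = ∂(-3*x*y + 3*y*z - 3)/∂x - ∂(z*(x - 2*z))/∂z = -x - 3*y + 4*z
  coefficient of dy ∧ dz: ∂f_3/∂y - ∂f_2/∂z = ∂(-3*x*y + 3*y*z - 3)/∂y - ∂(y*z + 1)/∂z = -3*x - y + 3*z
Assembling: d(omega) = (-x - 3*y + 4*z) dx ∧ dz + (-3*x - y + 3*z) dy ∧ dz.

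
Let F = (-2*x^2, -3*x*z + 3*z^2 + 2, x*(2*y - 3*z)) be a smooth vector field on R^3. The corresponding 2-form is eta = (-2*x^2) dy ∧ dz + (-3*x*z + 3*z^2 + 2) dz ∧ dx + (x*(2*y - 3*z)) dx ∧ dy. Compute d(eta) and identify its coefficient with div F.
d(eta) = (-7*x) dx ∧ dy ∧ dz; div F = -7*x

For a 2-form in R^3 of the form above, applying d gives a 3-form with coefficient ∂P/∂x + ∂Q/∂y + ∂R/∂z:
  ∂P/∂x = -4*x
  ∂Q/∂y = 0
  ∂R/∂z = -3*x
Sum = -7*x, which is exactly div F.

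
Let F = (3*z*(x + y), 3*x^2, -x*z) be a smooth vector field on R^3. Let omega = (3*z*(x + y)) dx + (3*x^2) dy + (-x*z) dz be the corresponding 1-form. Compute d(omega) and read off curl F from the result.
d(omega) = (0) dy ∧ dz + (3*x + 3*y + z) dz ∧ dx + (6*x - 3*z) dx ∧ dy; curl F = (0, 3*x + 3*y + z, 6*x - 3*z)

d omega = sum_{i<j} (∂f_j/∂x_i - ∂f_i/∂x_j) dx_i ∧ dx_j. Under the identification (dy ∧ dz, dz ∧ dx, dx ∧ dy) ↔ (e_x, e_y, e_z), the coefficients are exactly the components of curl F. Compute:
  ∂R/∂y - ∂Q/∂z = (0) - (0) = 0
  ∂P/∂z - ∂R/∂x = (3*x + 3*y) - (-z) = 3*x + 3*y + z
  ∂Q/∂x - ∂P/∂y = (6*x) - (3*z) = 6*x - 3*z.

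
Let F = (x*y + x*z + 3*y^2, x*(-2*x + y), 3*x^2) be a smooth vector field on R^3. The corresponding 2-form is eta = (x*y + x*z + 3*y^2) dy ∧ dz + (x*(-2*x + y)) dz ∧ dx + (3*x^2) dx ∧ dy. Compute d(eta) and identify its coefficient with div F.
d(eta) = (x + y + z) dx ∧ dy ∧ dz; div F = x + y + z

For a 2-form in R^3 of the form above, applying d gives a 3-form with coefficient ∂P/∂x + ∂Q/∂y + ∂R/∂z:
  ∂P/∂x = y + z
  ∂Q/∂y = x
  ∂R/∂z = 0
Sum = x + y + z, which is exactly div F.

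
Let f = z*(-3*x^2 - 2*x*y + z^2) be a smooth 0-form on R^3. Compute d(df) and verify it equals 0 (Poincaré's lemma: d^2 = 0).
d(df) = 0

Step 1: df = sum_i (∂f/∂x_i) dx_i = (2*z*(-3*x - y)) dx + (-2*x*z) dy + (-3*x^2 - 2*x*y + 3*z^2) dz.
Step 2: Apply d again. Using the 1-form formula, the coefficient of dx ∧ dy in d(df) is ∂^2 f/∂x ∂y - ∂^2 f/∂y ∂x = (-2*z) - (-2*z) = 0 (equality of mixed partials for smooth f).
Similarly for dx ∧ dz and dy ∧ dz — all coefficients vanish. So d(df) = 0.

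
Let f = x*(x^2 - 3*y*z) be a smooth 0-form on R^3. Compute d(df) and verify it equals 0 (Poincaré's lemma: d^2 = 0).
d(df) = 0

Step 1: df = sum_i (∂f/∂x_i) dx_i = (3*x^2 - 3*y*z) dx + (-3*x*z) dy + (-3*x*y) dz.
Step 2: Apply d again. Using the 1-form formula, the coefficient of dx ∧ dy in d(df) is ∂^2 f/∂x ∂y - ∂^2 f/∂y ∂x = (-3*z) - (-3*z) = 0 (equality of mixed partials for smooth f).
Similarly for dx ∧ dz and dy ∧ dz — all coefficients vanish. So d(df) = 0.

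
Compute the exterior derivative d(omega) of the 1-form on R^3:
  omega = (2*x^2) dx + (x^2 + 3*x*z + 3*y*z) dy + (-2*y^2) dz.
d(omega) = (2*x + 3*z) dx ∧ dy + (-3*x - 7*y) dy ∧ dz

For a 1-form omega = sum_i f_i dx_i, the exterior derivative is
  d(omega) = sum_{i < j} (∂f_j/∂x_i - ∂f_i/∂x_j) dx_i ∧ dx_j.
  coefficient of dx ∧ dy: ∂f_2/∂x - ∂f_1/∂y = ∂(x^2 + 3*x*z + 3*y*z)/∂x - ∂(2*x^2)/∂y = 2*x + 3*z
  coefficient of dy ∧ dz: ∂f_3/∂y - ∂f_2/∂z = ∂(-2*y^2)/∂y - ∂(x^2 + 3*x*z + 3*y*z)/∂z = -3*x - 7*y
Assembling: d(omega) = (2*x + 3*z) dx ∧ dy + (-3*x - 7*y) dy ∧ dz.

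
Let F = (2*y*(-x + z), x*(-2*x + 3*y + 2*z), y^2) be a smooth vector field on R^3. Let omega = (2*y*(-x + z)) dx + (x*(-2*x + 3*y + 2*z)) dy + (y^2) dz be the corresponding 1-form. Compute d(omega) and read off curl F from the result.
d(omega) = (-2*x + 2*y) dy ∧ dz + (2*y) dz ∧ dx + (-2*x + 3*y) dx ∧ dy; curl F = (-2*x + 2*y, 2*y, -2*x + 3*y)

d omega = sum_{i<j} (∂f_j/∂x_i - ∂f_i/∂x_j) dx_i ∧ dx_j. Under the identification (dy ∧ dz, dz ∧ dx, dx ∧ dy) ↔ (e_x, e_y, e_z), the coefficients are exactly the components of curl F. Compute:
  ∂R/∂y - ∂Q/∂z = (2*y) - (2*x) = -2*x + 2*y
  ∂P/∂z - ∂R/∂x = (2*y) - (0) = 2*y
  ∂Q/∂x - ∂P/∂y = (-4*x + 3*y + 2*z) - (-2*x + 2*z) = -2*x + 3*y.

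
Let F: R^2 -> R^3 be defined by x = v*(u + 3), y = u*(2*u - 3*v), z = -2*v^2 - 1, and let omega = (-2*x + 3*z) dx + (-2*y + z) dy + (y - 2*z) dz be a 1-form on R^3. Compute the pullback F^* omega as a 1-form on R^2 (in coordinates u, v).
F^* omega = (-16*u^3 + 36*u^2*v - 28*u*v^2 - 4*u - 6*v^2) du + (12*u^3 - 28*u^2*v + 12*u*v^2 - 12*u*v - 16*v^3 - 18*v^2 - 26*v - 9) dv

Using F^*(f dg) = (f ∘ F) d(g ∘ F), substitute each coordinate x_i by F_i(u, v) in f_i, and replace dx_i by d F_i = (∂F_i/∂u) du + (∂F_i/∂v) dv.
  For the x component: f_1(F) = -2*u*v - 6*v^2 - 6*v - 3; d F_1 = (v) du + (u + 3) dv
  For the y component: f_2(F) = -4*u^2 + 6*u*v - 2*v^2 - 1; d F_2 = (4*u - 3*v) du + (-3*u) dv
  For the z component: f_3(F) = 2*u^2 - 3*u*v + 4*v^2 + 2; d F_3 = (0) du + (-4*v) dv
Combining and collecting du, dv coefficients:
  coeff of du: -16*u^3 + 36*u^2*v - 28*u*v^2 - 4*u - 6*v^2
  coeff of dv: 12*u^3 - 28*u^2*v + 12*u*v^2 - 12*u*v - 16*v^3 - 18*v^2 - 26*v - 9
F^* omega = (-16*u^3 + 36*u^2*v - 28*u*v^2 - 4*u - 6*v^2) du + (12*u^3 - 28*u^2*v + 12*u*v^2 - 12*u*v - 16*v^3 - 18*v^2 - 26*v - 9) dv.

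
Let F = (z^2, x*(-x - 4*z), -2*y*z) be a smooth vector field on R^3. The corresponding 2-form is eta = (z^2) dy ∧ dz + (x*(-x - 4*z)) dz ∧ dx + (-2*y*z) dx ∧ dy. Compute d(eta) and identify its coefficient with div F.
d(eta) = (-2*y) dx ∧ dy ∧ dz; div F = -2*y

For a 2-form in R^3 of the form above, applying d gives a 3-form with coefficient ∂P/∂x + ∂Q/∂y + ∂R/∂z:
  ∂P/∂x = 0
  ∂Q/∂y = 0
  ∂R/∂z = -2*y
Sum = -2*y, which is exactly div F.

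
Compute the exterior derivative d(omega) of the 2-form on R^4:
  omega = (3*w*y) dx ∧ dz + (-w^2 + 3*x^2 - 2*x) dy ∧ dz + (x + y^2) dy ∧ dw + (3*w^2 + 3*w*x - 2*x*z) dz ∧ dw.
d(omega) = (-3*w + 6*x - 2) dx ∧ dy ∧ dz + (3*w + 3*y - 2*z) dx ∧ dz ∧ dw + (-2*w) dy ∧ dz ∧ dw + (1) dx ∧ dy ∧ dw

For a 2-form omega = sum_{i<j} g_{ij} dx_i ∧ dx_j, the exterior derivative is
  d(omega) = sum_{i<j} d(g_{ij}) ∧ dx_i ∧ dx_j = sum_{i<j, k} (∂g_{ij}/∂x_k) dx_k ∧ dx_i ∧ dx_j.
Expand each term, using dx_k ∧ dx_i ∧ dx_j = sgn(permutation) dx_{(a)} ∧ dx_{(b)} ∧ dx_{(c)} with (a < b < c) sorted:
  d(3*w*y) includes (∂/∂y)(3*w*y) dy = (3*w) dy, which multiplied by dx ∧ dz gives (-3*w) dx ∧ dy ∧ dz
  d(3*w*y) includes (∂/∂w)(3*w*y) dw = (3*y) dw, which multiplied by dx ∧ dz gives (3*y) dx ∧ dz ∧ dw
  d(-w^2 + 3*x^2 - 2*x) includes (∂/∂x)(-w^2 + 3*x^2 - 2*x) dx = (6*x - 2) dx, which multiplied by dy ∧ dz gives (6*x - 2) dx ∧ dy ∧ dz
  d(-w^2 + 3*x^2 - 2*x) includes (∂/∂w)(-w^2 + 3*x^2 - 2*x) dw = (-2*w) dw, which multiplied by dy ∧ dz gives (-2*w) dy ∧ dz ∧ dw
  d(x + y^2) includes (∂/∂x)(x + y^2) dx = (1) dx, which multiplied by dy ∧ dw gives (1) dx ∧ dy ∧ dw
  d(3*w^2 + 3*w*x - 2*x*z) includes (∂/∂x)(3*w^2 + 3*w*x - 2*x*z) dx = (3*w - 2*z) dx, which multiplied by dz ∧ dw gives (3*w - 2*z) dx ∧ dz ∧ dw
Collecting like 3-forms: d(omega) = (-3*w + 6*x - 2) dx ∧ dy ∧ dz + (3*w + 3*y - 2*z) dx ∧ dz ∧ dw + (-2*w) dy ∧ dz ∧ dw + (1) dx ∧ dy ∧ dw.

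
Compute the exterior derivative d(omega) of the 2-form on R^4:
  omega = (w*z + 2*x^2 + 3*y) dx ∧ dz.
d(omega) = (-3) dx ∧ dy ∧ dz + (z) dx ∧ dz ∧ dw

For a 2-form omega = sum_{i<j} g_{ij} dx_i ∧ dx_j, the exterior derivative is
  d(omega) = sum_{i<j} d(g_{ij}) ∧ dx_i ∧ dx_j = sum_{i<j, k} (∂g_{ij}/∂x_k) dx_k ∧ dx_i ∧ dx_j.
Expand each term, using dx_k ∧ dx_i ∧ dx_j = sgn(permutation) dx_{(a)} ∧ dx_{(b)} ∧ dx_{(c)} with (a < b < c) sorted:
  d(w*z + 2*x^2 + 3*y) includes (∂/∂y)(w*z + 2*x^2 + 3*y) dy = (3) dy, which multiplied by dx ∧ dz gives (-3) dx ∧ dy ∧ dz
  d(w*z + 2*x^2 + 3*y) includes (∂/∂w)(w*z + 2*x^2 + 3*y) dw = (z) dw, which multiplied by dx ∧ dz gives (z) dx ∧ dz ∧ dw
Collecting like 3-forms: d(omega) = (-3) dx ∧ dy ∧ dz + (z) dx ∧ dz ∧ dw.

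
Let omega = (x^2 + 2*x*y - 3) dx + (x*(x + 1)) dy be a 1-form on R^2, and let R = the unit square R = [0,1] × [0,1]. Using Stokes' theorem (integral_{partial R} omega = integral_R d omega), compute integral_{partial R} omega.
integral_(partial R) omega = 1

Stokes: integral_partial_R omega = integral_R d omega with d omega = (∂Q/∂x - ∂P/∂y) dx ∧ dy.
  ∂Q/∂x = 2*x + 1
  ∂P/∂y = 2*x
  integrand = ∂Q/∂x - ∂P/∂y = 1.
Integrating over R: integral_0^1 integral_0^1 (1) dx dy = 1.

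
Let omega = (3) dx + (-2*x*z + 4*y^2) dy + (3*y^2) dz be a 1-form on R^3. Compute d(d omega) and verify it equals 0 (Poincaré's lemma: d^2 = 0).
d(d omega) = 0

Step 1: d omega = sum_{i<j} (∂f_j/∂x_i - ∂f_i/∂x_j) dx_i ∧ dx_j:
  coeff of dx ∧ dy: -2*z
  coeff of dx ∧ dz: 0
  coeff of dy ∧ dz: 2*x + 6*y
Step 2: Apply d again to each 2-form coefficient. The only possible 3-form in R^3 is dx ∧ dy ∧ dz, with coefficient
  ∂(coeff of dy∧dz)/∂x - ∂(coeff of dx∧dz)/∂y + ∂(coeff of dx∧dy)/∂z
  = ∂/∂x (2*x + 6*y) - ∂/∂y (0) + ∂/∂z (-2*z).
Each of these terms simplifies to sums of mixed partials that cancel in pairs. The result is 0 (by equality of mixed partials for smooth functions — Schwarz / Clairaut).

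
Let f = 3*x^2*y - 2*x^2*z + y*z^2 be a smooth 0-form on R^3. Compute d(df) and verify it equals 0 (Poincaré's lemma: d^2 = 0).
d(df) = 0

Step 1: df = sum_i (∂f/∂x_i) dx_i = (2*x*(3*y - 2*z)) dx + (3*x^2 + z^2) dy + (-2*x^2 + 2*y*z) dz.
Step 2: Apply d again. Using the 1-form formula, the coefficient of dx ∧ dy in d(df) is ∂^2 f/∂x ∂y - ∂^2 f/∂y ∂x = (6*x) - (6*x) = 0 (equality of mixed partials for smooth f).
Similarly for dx ∧ dz and dy ∧ dz — all coefficients vanish. So d(df) = 0.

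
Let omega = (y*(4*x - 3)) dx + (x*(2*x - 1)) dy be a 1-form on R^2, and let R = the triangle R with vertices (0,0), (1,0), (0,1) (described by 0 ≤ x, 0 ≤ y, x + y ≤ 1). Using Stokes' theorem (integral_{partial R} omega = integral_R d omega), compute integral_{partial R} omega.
integral_(partial R) omega = 1

Stokes: integral_partial_R omega = integral_R d omega with d omega = (∂Q/∂x - ∂P/∂y) dx ∧ dy.
  ∂Q/∂x = 4*x - 1
  ∂P/∂y = 4*x - 3
  integrand = ∂Q/∂x - ∂P/∂y = 2.
Integrating over R: integral_0^1 integral_0^{1-x} (2) dy dx = 1.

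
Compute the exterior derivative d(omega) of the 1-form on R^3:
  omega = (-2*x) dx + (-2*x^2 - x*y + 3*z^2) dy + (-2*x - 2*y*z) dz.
d(omega) = (-4*x - y) dx ∧ dy + (-2) dx ∧ dz + (-8*z) dy ∧ dz

For a 1-form omega = sum_i f_i dx_i, the exterior derivative is
  d(omega) = sum_{i < j} (∂f_j/∂x_i - ∂f_i/∂x_j) dx_i ∧ dx_j.
  coefficient of dx ∧ dy: ∂f_2/∂x - ∂f_1/∂y = ∂(-2*x^2 - x*y + 3*z^2)/∂x - ∂(-2*x)/∂y = -4*x - y
  coefficient of dx ∧ dz: ∂f_3/∂x - ∂f_1/∂z = ∂(-2*x - 2*y*z)/∂x - ∂(-2*x)/∂z = -2
  coefficient of dy ∧ dz: ∂f_3/∂y - ∂f_2/∂z = ∂(-2*x - 2*y*z)/∂y - ∂(-2*x^2 - x*y + 3*z^2)/∂z = -8*z
Assembling: d(omega) = (-4*x - y) dx ∧ dy + (-2) dx ∧ dz + (-8*z) dy ∧ dz.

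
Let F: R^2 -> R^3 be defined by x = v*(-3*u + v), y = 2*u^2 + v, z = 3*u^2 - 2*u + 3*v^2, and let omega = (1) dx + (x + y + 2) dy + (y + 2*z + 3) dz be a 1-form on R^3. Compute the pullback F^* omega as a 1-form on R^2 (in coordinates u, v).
F^* omega = (56*u^3 - 12*u^2*v - 40*u^2 + 40*u*v^2 + 10*u*v + 34*u - 12*v^2 - 5*v - 6) du + (48*u^2*v + 2*u^2 - 27*u*v - 3*u + 36*v^3 + 7*v^2 + 21*v + 2) dv

Using F^*(f dg) = (f ∘ F) d(g ∘ F), substitute each coordinate x_i by F_i(u, v) in f_i, and replace dx_i by d F_i = (∂F_i/∂u) du + (∂F_i/∂v) dv.
  For the x component: f_1(F) = 1; d F_1 = (-3*v) du + (-3*u + 2*v) dv
  For the y component: f_2(F) = 2*u^2 - 3*u*v + v^2 + v + 2; d F_2 = (4*u) du + (1) dv
  For the z component: f_3(F) = 8*u^2 - 4*u + 6*v^2 + v + 3; d F_3 = (6*u - 2) du + (6*v) dv
Combining and collecting du, dv coefficients:
  coeff of du: 56*u^3 - 12*u^2*v - 40*u^2 + 40*u*v^2 + 10*u*v + 34*u - 12*v^2 - 5*v - 6
  coeff of dv: 48*u^2*v + 2*u^2 - 27*u*v - 3*u + 36*v^3 + 7*v^2 + 21*v + 2
F^* omega = (56*u^3 - 12*u^2*v - 40*u^2 + 40*u*v^2 + 10*u*v + 34*u - 12*v^2 - 5*v - 6) du + (48*u^2*v + 2*u^2 - 27*u*v - 3*u + 36*v^3 + 7*v^2 + 21*v + 2) dv.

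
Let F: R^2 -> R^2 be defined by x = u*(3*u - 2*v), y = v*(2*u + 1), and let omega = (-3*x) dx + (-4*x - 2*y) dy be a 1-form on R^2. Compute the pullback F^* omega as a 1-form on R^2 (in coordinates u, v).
F^* omega = (-54*u^3 + 30*u^2*v - 4*u*v^2 - 4*v^2) du + (-6*u^3 - 4*u^2*v - 12*u^2 - 2*v) dv

Using F^*(f dg) = (f ∘ F) d(g ∘ F), substitute each coordinate x_i by F_i(u, v) in f_i, and replace dx_i by d F_i = (∂F_i/∂u) du + (∂F_i/∂v) dv.
  For the x component: f_1(F) = 3*u*(-3*u + 2*v); d F_1 = (6*u - 2*v) du + (-2*u) dv
  For the y component: f_2(F) = -12*u^2 + 4*u*v - 2*v; d F_2 = (2*v) du + (2*u + 1) dv
Combining and collecting du, dv coefficients:
  coeff of du: -54*u^3 + 30*u^2*v - 4*u*v^2 - 4*v^2
  coeff of dv: -6*u^3 - 4*u^2*v - 12*u^2 - 2*v
F^* omega = (-54*u^3 + 30*u^2*v - 4*u*v^2 - 4*v^2) du + (-6*u^3 - 4*u^2*v - 12*u^2 - 2*v) dv.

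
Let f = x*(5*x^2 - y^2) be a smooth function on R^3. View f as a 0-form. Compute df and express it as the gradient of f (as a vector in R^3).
df = (15*x^2 - y^2) dx + (-2*x*y) dy + (0) dz; grad f = (15*x^2 - y^2, -2*x*y, 0)

For a 0-form f, d f = (∂f/∂x) dx + (∂f/∂y) dy + (∂f/∂z) dz. The components of the vector representation are exactly the entries of grad f in Cartesian coordinates:
  ∂f/∂x = 15*x^2 - y^2
  ∂f/∂y = -2*x*y
  ∂f/∂z = 0.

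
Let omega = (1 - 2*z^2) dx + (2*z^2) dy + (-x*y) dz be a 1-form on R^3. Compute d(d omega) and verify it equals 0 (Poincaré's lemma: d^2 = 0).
d(d omega) = 0

Step 1: d omega = sum_{i<j} (∂f_j/∂x_i - ∂f_i/∂x_j) dx_i ∧ dx_j:
  coeff of dx ∧ dy: 0
  coeff of dx ∧ dz: -y + 4*z
  coeff of dy ∧ dz: -x - 4*z
Step 2: Apply d again to each 2-form coefficient. The only possible 3-form in R^3 is dx ∧ dy ∧ dz, with coefficient
  ∂(coeff of dy∧dz)/∂x - ∂(coeff of dx∧dz)/∂y + ∂(coeff of dx∧dy)/∂z
  = ∂/∂x (-x - 4*z) - ∂/∂y (-y + 4*z) + ∂/∂z (0).
Each of these terms simplifies to sums of mixed partials that cancel in pairs. The result is 0 (by equality of mixed partials for smooth functions — Schwarz / Clairaut).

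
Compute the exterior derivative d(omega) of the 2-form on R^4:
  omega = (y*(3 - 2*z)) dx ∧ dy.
d(omega) = (-2*y) dx ∧ dy ∧ dz

For a 2-form omega = sum_{i<j} g_{ij} dx_i ∧ dx_j, the exterior derivative is
  d(omega) = sum_{i<j} d(g_{ij}) ∧ dx_i ∧ dx_j = sum_{i<j, k} (∂g_{ij}/∂x_k) dx_k ∧ dx_i ∧ dx_j.
Expand each term, using dx_k ∧ dx_i ∧ dx_j = sgn(permutation) dx_{(a)} ∧ dx_{(b)} ∧ dx_{(c)} with (a < b < c) sorted:
  d(y*(3 - 2*z)) includes (∂/∂z)(y*(3 - 2*z)) dz = (-2*y) dz, which multiplied by dx ∧ dy gives (-2*y) dx ∧ dy ∧ dz
Collecting like 3-forms: d(omega) = (-2*y) dx ∧ dy ∧ dz.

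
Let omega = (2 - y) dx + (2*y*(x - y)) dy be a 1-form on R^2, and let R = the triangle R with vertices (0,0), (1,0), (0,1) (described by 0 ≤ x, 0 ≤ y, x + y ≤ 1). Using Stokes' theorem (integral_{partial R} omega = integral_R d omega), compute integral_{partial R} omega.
integral_(partial R) omega = 5/6

Stokes: integral_partial_R omega = integral_R d omega with d omega = (∂Q/∂x - ∂P/∂y) dx ∧ dy.
  ∂Q/∂x = 2*y
  ∂P/∂y = -1
  integrand = ∂Q/∂x - ∂P/∂y = 2*y + 1.
Integrating over R: integral_0^1 integral_0^{1-x} (2*y + 1) dy dx = 5/6.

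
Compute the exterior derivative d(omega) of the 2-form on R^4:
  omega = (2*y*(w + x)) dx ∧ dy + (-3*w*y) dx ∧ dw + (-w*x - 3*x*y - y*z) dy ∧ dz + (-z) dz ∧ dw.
d(omega) = (3*w + 2*y) dx ∧ dy ∧ dw + (-w - 3*y) dx ∧ dy ∧ dz + (-x) dy ∧ dz ∧ dw

For a 2-form omega = sum_{i<j} g_{ij} dx_i ∧ dx_j, the exterior derivative is
  d(omega) = sum_{i<j} d(g_{ij}) ∧ dx_i ∧ dx_j = sum_{i<j, k} (∂g_{ij}/∂x_k) dx_k ∧ dx_i ∧ dx_j.
Expand each term, using dx_k ∧ dx_i ∧ dx_j = sgn(permutation) dx_{(a)} ∧ dx_{(b)} ∧ dx_{(c)} with (a < b < c) sorted:
  d(2*y*(w + x)) includes (∂/∂w)(2*y*(w + x)) dw = (2*y) dw, which multiplied by dx ∧ dy gives (2*y) dx ∧ dy ∧ dw
  d(-3*w*y) includes (∂/∂y)(-3*w*y) dy = (-3*w) dy, which multiplied by dx ∧ dw gives (3*w) dx ∧ dy ∧ dw
  d(-w*x - 3*x*y - y*z) includes (∂/∂x)(-w*x - 3*x*y - y*z) dx = (-w - 3*y) dx, which multiplied by dy ∧ dz gives (-w - 3*y) dx ∧ dy ∧ dz
  d(-w*x - 3*x*y - y*z) includes (∂/∂w)(-w*x - 3*x*y - y*z) dw = (-x) dw, which multiplied by dy ∧ dz gives (-x) dy ∧ dz ∧ dw
Collecting like 3-forms: d(omega) = (3*w + 2*y) dx ∧ dy ∧ dw + (-w - 3*y) dx ∧ dy ∧ dz + (-x) dy ∧ dz ∧ dw.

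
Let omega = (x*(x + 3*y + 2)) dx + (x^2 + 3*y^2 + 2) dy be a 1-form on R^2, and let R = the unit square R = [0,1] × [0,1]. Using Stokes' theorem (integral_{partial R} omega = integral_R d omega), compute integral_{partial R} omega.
integral_(partial R) omega = -1/2

Stokes: integral_partial_R omega = integral_R d omega with d omega = (∂Q/∂x - ∂P/∂y) dx ∧ dy.
  ∂Q/∂x = 2*x
  ∂P/∂y = 3*x
  integrand = ∂Q/∂x - ∂P/∂y = -x.
Integrating over R: integral_0^1 integral_0^1 (-x) dx dy = -1/2.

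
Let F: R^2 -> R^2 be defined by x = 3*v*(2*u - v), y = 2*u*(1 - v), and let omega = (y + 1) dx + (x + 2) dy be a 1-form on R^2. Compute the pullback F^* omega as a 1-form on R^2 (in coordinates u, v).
F^* omega = (-24*u*v^2 + 24*u*v + 6*v^3 - 6*v^2 + 2*v + 4) du + (-24*u^2*v + 12*u^2 + 18*u*v^2 - 12*u*v + 2*u - 6*v) dv

Using F^*(f dg) = (f ∘ F) d(g ∘ F), substitute each coordinate x_i by F_i(u, v) in f_i, and replace dx_i by d F_i = (∂F_i/∂u) du + (∂F_i/∂v) dv.
  For the x component: f_1(F) = -2*u*v + 2*u + 1; d F_1 = (6*v) du + (6*u - 6*v) dv
  For the y component: f_2(F) = 6*u*v - 3*v^2 + 2; d F_2 = (2 - 2*v) du + (-2*u) dv
Combining and collecting du, dv coefficients:
  coeff of du: -24*u*v^2 + 24*u*v + 6*v^3 - 6*v^2 + 2*v + 4
  coeff of dv: -24*u^2*v + 12*u^2 + 18*u*v^2 - 12*u*v + 2*u - 6*v
F^* omega = (-24*u*v^2 + 24*u*v + 6*v^3 - 6*v^2 + 2*v + 4) du + (-24*u^2*v + 12*u^2 + 18*u*v^2 - 12*u*v + 2*u - 6*v) dv.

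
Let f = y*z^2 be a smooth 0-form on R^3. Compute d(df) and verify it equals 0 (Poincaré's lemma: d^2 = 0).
d(df) = 0

Step 1: df = sum_i (∂f/∂x_i) dx_i = (0) dx + (z^2) dy + (2*y*z) dz.
Step 2: Apply d again. Using the 1-form formula, the coefficient of dx ∧ dy in d(df) is ∂^2 f/∂x ∂y - ∂^2 f/∂y ∂x = (0) - (0) = 0 (equality of mixed partials for smooth f).
Similarly for dx ∧ dz and dy ∧ dz — all coefficients vanish. So d(df) = 0.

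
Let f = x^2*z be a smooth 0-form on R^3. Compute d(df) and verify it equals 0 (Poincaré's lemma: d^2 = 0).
d(df) = 0

Step 1: df = sum_i (∂f/∂x_i) dx_i = (2*x*z) dx + (0) dy + (x^2) dz.
Step 2: Apply d again. Using the 1-form formula, the coefficient of dx ∧ dy in d(df) is ∂^2 f/∂x ∂y - ∂^2 f/∂y ∂x = (0) - (0) = 0 (equality of mixed partials for smooth f).
Similarly for dx ∧ dz and dy ∧ dz — all coefficients vanish. So d(df) = 0.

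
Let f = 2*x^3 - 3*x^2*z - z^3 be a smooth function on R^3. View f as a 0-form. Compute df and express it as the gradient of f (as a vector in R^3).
df = (6*x*(x - z)) dx + (0) dy + (-3*x^2 - 3*z^2) dz; grad f = (6*x*(x - z), 0, -3*x^2 - 3*z^2)

For a 0-form f, d f = (∂f/∂x) dx + (∂f/∂y) dy + (∂f/∂z) dz. The components of the vector representation are exactly the entries of grad f in Cartesian coordinates:
  ∂f/∂x = 6*x*(x - z)
  ∂f/∂y = 0
  ∂f/∂z = -3*x^2 - 3*z^2.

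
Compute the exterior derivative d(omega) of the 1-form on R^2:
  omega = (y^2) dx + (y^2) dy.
d(omega) = (-2*y) dx ∧ dy

For a 1-form omega = sum_i f_i dx_i, the exterior derivative is
  d(omega) = sum_{i < j} (∂f_j/∂x_i - ∂f_i/∂x_j) dx_i ∧ dx_j.
  coefficient of dx ∧ dy: ∂f_2/∂x - ∂f_1/∂y = ∂(y^2)/∂x - ∂(y^2)/∂y = -2*y
Assembling: d(omega) = (-2*y) dx ∧ dy.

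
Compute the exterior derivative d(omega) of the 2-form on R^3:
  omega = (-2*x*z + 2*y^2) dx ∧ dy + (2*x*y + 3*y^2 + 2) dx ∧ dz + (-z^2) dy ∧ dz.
d(omega) = (-4*x - 6*y) dx ∧ dy ∧ dz

For a 2-form omega = sum_{i<j} g_{ij} dx_i ∧ dx_j, the exterior derivative is
  d(omega) = sum_{i<j} d(g_{ij}) ∧ dx_i ∧ dx_j = sum_{i<j, k} (∂g_{ij}/∂x_k) dx_k ∧ dx_i ∧ dx_j.
Expand each term, using dx_k ∧ dx_i ∧ dx_j = sgn(permutation) dx_{(a)} ∧ dx_{(b)} ∧ dx_{(c)} with (a < b < c) sorted:
  d(-2*x*z + 2*y^2) includes (∂/∂z)(-2*x*z + 2*y^2) dz = (-2*x) dz, which multiplied by dx ∧ dy gives (-2*x) dx ∧ dy ∧ dz
  d(2*x*y + 3*y^2 + 2) includes (∂/∂y)(2*x*y + 3*y^2 + 2) dy = (2*x + 6*y) dy, which multiplied by dx ∧ dz gives (-2*x - 6*y) dx ∧ dy ∧ dz
Collecting like 3-forms: d(omega) = (-4*x - 6*y) dx ∧ dy ∧ dz.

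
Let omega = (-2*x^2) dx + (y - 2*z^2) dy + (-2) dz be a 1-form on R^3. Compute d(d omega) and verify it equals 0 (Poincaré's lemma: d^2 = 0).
d(d omega) = 0

Step 1: d omega = sum_{i<j} (∂f_j/∂x_i - ∂f_i/∂x_j) dx_i ∧ dx_j:
  coeff of dx ∧ dy: 0
  coeff of dx ∧ dz: 0
  coeff of dy ∧ dz: 4*z
Step 2: Apply d again to each 2-form coefficient. The only possible 3-form in R^3 is dx ∧ dy ∧ dz, with coefficient
  ∂(coeff of dy∧dz)/∂x - ∂(coeff of dx∧dz)/∂y + ∂(coeff of dx∧dy)/∂z
  = ∂/∂x (4*z) - ∂/∂y (0) + ∂/∂z (0).
Each of these terms simplifies to sums of mixed partials that cancel in pairs. The result is 0 (by equality of mixed partials for smooth functions — Schwarz / Clairaut).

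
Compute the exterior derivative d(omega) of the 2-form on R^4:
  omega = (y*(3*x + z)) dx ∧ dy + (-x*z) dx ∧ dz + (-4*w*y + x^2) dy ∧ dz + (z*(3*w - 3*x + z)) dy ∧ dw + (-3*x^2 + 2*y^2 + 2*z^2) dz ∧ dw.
d(omega) = (2*x + y) dx ∧ dy ∧ dz + (-3*w + 3*x - 2*z) dy ∧ dz ∧ dw + (-3*z) dx ∧ dy ∧ dw + (-6*x) dx ∧ dz ∧ dw

For a 2-form omega = sum_{i<j} g_{ij} dx_i ∧ dx_j, the exterior derivative is
  d(omega) = sum_{i<j} d(g_{ij}) ∧ dx_i ∧ dx_j = sum_{i<j, k} (∂g_{ij}/∂x_k) dx_k ∧ dx_i ∧ dx_j.
Expand each term, using dx_k ∧ dx_i ∧ dx_j = sgn(permutation) dx_{(a)} ∧ dx_{(b)} ∧ dx_{(c)} with (a < b < c) sorted:
  d(y*(3*x + z)) includes (∂/∂z)(y*(3*x + z)) dz = (y) dz, which multiplied by dx ∧ dy gives (y) dx ∧ dy ∧ dz
  d(-4*w*y + x^2) includes (∂/∂x)(-4*w*y + x^2) dx = (2*x) dx, which multiplied by dy ∧ dz gives (2*x) dx ∧ dy ∧ dz
  d(-4*w*y + x^2) includes (∂/∂w)(-4*w*y + x^2) dw = (-4*y) dw, which multiplied by dy ∧ dz gives (-4*y) dy ∧ dz ∧ dw
  d(z*(3*w - 3*x + z)) includes (∂/∂x)(z*(3*w - 3*x + z)) dx = (-3*z) dx, which multiplied by dy ∧ dw gives (-3*z) dx ∧ dy ∧ dw
  d(z*(3*w - 3*x + z)) includes (∂/∂z)(z*(3*w - 3*x + z)) dz = (3*w - 3*x + 2*z) dz, which multiplied by dy ∧ dw gives (-3*w + 3*x - 2*z) dy ∧ dz ∧ dw
  d(-3*x^2 + 2*y^2 + 2*z^2) includes (∂/∂x)(-3*x^2 + 2*y^2 + 2*z^2) dx = (-6*x) dx, which multiplied by dz ∧ dw gives (-6*x) dx ∧ dz ∧ dw
  d(-3*x^2 + 2*y^2 + 2*z^2) includes (∂/∂y)(-3*x^2 + 2*y^2 + 2*z^2) dy = (4*y) dy, which multiplied by dz ∧ dw gives (4*y) dy ∧ dz ∧ dw
Collecting like 3-forms: d(omega) = (2*x + y) dx ∧ dy ∧ dz + (-3*w + 3*x - 2*z) dy ∧ dz ∧ dw + (-3*z) dx ∧ dy ∧ dw + (-6*x) dx ∧ dz ∧ dw.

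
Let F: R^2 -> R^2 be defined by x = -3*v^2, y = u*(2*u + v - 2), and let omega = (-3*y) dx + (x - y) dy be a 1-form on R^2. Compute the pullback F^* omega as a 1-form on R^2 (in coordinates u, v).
F^* omega = (-8*u^3 - 6*u^2*v + 12*u^2 - 13*u*v^2 + 4*u*v - 4*u - 3*v^3 + 6*v^2) du + (u*(-2*u^2 + 35*u*v + 2*u + 15*v^2 - 36*v)) dv

Using F^*(f dg) = (f ∘ F) d(g ∘ F), substitute each coordinate x_i by F_i(u, v) in f_i, and replace dx_i by d F_i = (∂F_i/∂u) du + (∂F_i/∂v) dv.
  For the x component: f_1(F) = 3*u*(-2*u - v + 2); d F_1 = (0) du + (-6*v) dv
  For the y component: f_2(F) = -2*u^2 - u*v + 2*u - 3*v^2; d F_2 = (4*u + v - 2) du + (u) dv
Combining and collecting du, dv coefficients:
  coeff of du: -8*u^3 - 6*u^2*v + 12*u^2 - 13*u*v^2 + 4*u*v - 4*u - 3*v^3 + 6*v^2
  coeff of dv: u*(-2*u^2 + 35*u*v + 2*u + 15*v^2 - 36*v)
F^* omega = (-8*u^3 - 6*u^2*v + 12*u^2 - 13*u*v^2 + 4*u*v - 4*u - 3*v^3 + 6*v^2) du + (u*(-2*u^2 + 35*u*v + 2*u + 15*v^2 - 36*v)) dv.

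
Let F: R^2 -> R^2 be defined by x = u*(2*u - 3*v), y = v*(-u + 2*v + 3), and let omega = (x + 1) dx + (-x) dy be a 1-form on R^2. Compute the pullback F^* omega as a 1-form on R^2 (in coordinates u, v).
F^* omega = (8*u^3 - 16*u^2*v + 6*u*v^2 + 4*u - 3*v) du + (u*(-4*u^2 - 2*u*v - 6*u + 12*v^2 + 9*v - 3)) dv

Using F^*(f dg) = (f ∘ F) d(g ∘ F), substitute each coordinate x_i by F_i(u, v) in f_i, and replace dx_i by d F_i = (∂F_i/∂u) du + (∂F_i/∂v) dv.
  For the x component: f_1(F) = 2*u^2 - 3*u*v + 1; d F_1 = (4*u - 3*v) du + (-3*u) dv
  For the y component: f_2(F) = u*(-2*u + 3*v); d F_2 = (-v) du + (-u + 4*v + 3) dv
Combining and collecting du, dv coefficients:
  coeff of du: 8*u^3 - 16*u^2*v + 6*u*v^2 + 4*u - 3*v
  coeff of dv: u*(-4*u^2 - 2*u*v - 6*u + 12*v^2 + 9*v - 3)
F^* omega = (8*u^3 - 16*u^2*v + 6*u*v^2 + 4*u - 3*v) du + (u*(-4*u^2 - 2*u*v - 6*u + 12*v^2 + 9*v - 3)) dv.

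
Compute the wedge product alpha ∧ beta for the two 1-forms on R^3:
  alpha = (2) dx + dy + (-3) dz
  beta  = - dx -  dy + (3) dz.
alpha ∧ beta = (-1) dx ∧ dy + (3) dx ∧ dz

Distribute the wedge, using dx_i ∧ dx_j = -dx_j ∧ dx_i and dx_i ∧ dx_i = 0. For each pair (i, j) with i < j, the coefficient of dx_i ∧ dx_j in alpha ∧ beta is (alpha_i * beta_j - alpha_j * beta_i). Collecting: alpha ∧ beta = (-1) dx ∧ dy + (3) dx ∧ dz.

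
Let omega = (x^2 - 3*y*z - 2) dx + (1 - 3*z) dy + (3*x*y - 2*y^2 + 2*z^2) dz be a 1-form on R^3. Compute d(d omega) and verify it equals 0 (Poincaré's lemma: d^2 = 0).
d(d omega) = 0

Step 1: d omega = sum_{i<j} (∂f_j/∂x_i - ∂f_i/∂x_j) dx_i ∧ dx_j:
  coeff of dx ∧ dy: 3*z
  coeff of dx ∧ dz: 6*y
  coeff of dy ∧ dz: 3*x - 4*y + 3
Step 2: Apply d again to each 2-form coefficient. The only possible 3-form in R^3 is dx ∧ dy ∧ dz, with coefficient
  ∂(coeff of dy∧dz)/∂x - ∂(coeff of dx∧dz)/∂y + ∂(coeff of dx∧dy)/∂z
  = ∂/∂x (3*x - 4*y + 3) - ∂/∂y (6*y) + ∂/∂z (3*z).
Each of these terms simplifies to sums of mixed partials that cancel in pairs. The result is 0 (by equality of mixed partials for smooth functions — Schwarz / Clairaut).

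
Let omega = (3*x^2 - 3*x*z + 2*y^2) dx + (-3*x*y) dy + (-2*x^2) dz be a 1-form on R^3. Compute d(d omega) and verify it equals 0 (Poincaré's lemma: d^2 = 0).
d(d omega) = 0

Step 1: d omega = sum_{i<j} (∂f_j/∂x_i - ∂f_i/∂x_j) dx_i ∧ dx_j:
  coeff of dx ∧ dy: -7*y
  coeff of dx ∧ dz: -x
  coeff of dy ∧ dz: 0
Step 2: Apply d again to each 2-form coefficient. The only possible 3-form in R^3 is dx ∧ dy ∧ dz, with coefficient
  ∂(coeff of dy∧dz)/∂x - ∂(coeff of dx∧dz)/∂y + ∂(coeff of dx∧dy)/∂z
  = ∂/∂x (0) - ∂/∂y (-x) + ∂/∂z (-7*y).
Each of these terms simplifies to sums of mixed partials that cancel in pairs. The result is 0 (by equality of mixed partials for smooth functions — Schwarz / Clairaut).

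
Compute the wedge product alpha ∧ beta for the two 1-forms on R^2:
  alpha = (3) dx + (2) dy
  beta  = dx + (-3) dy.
alpha ∧ beta = (-11) dx ∧ dy

Distribute the wedge, using dx_i ∧ dx_j = -dx_j ∧ dx_i and dx_i ∧ dx_i = 0. For each pair (i, j) with i < j, the coefficient of dx_i ∧ dx_j in alpha ∧ beta is (alpha_i * beta_j - alpha_j * beta_i). Collecting: alpha ∧ beta = (-11) dx ∧ dy.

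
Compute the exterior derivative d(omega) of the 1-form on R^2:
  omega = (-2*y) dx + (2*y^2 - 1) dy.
d(omega) = (2) dx ∧ dy

For a 1-form omega = sum_i f_i dx_i, the exterior derivative is
  d(omega) = sum_{i < j} (∂f_j/∂x_i - ∂f_i/∂x_j) dx_i ∧ dx_j.
  coefficient of dx ∧ dy: ∂f_2/∂x - ∂f_1/∂y = ∂(2*y^2 - 1)/∂x - ∂(-2*y)/∂y = 2
Assembling: d(omega) = (2) dx ∧ dy.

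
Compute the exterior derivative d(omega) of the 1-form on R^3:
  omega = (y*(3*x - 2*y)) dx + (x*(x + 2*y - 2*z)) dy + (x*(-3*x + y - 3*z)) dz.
d(omega) = (-x + 6*y - 2*z) dx ∧ dy + (-6*x + y - 3*z) dx ∧ dz + (3*x) dy ∧ dz

For a 1-form omega = sum_i f_i dx_i, the exterior derivative is
  d(omega) = sum_{i < j} (∂f_j/∂x_i - ∂f_i/∂x_j) dx_i ∧ dx_j.
  coefficient of dx ∧ dy: ∂f_2/∂x - ∂f_1/∂y = ∂(x*(x + 2*y - 2*z))/∂x - ∂(y*(3*x - 2*y))/∂y = -x + 6*y - 2*z
  coefficient of dx ∧ dz: ∂f_3/∂x - ∂f_1/∂z = ∂(x*(-3*x + y - 3*z))/∂x - ∂(y*(3*x - 2*y))/∂z = -6*x + y - 3*z
  coefficient of dy ∧ dz: ∂f_3/∂y - ∂f_2/∂z = ∂(x*(-3*x + y - 3*z))/∂y - ∂(x*(x + 2*y - 2*z))/∂z = 3*x
Assembling: d(omega) = (-x + 6*y - 2*z) dx ∧ dy + (-6*x + y - 3*z) dx ∧ dz + (3*x) dy ∧ dz.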